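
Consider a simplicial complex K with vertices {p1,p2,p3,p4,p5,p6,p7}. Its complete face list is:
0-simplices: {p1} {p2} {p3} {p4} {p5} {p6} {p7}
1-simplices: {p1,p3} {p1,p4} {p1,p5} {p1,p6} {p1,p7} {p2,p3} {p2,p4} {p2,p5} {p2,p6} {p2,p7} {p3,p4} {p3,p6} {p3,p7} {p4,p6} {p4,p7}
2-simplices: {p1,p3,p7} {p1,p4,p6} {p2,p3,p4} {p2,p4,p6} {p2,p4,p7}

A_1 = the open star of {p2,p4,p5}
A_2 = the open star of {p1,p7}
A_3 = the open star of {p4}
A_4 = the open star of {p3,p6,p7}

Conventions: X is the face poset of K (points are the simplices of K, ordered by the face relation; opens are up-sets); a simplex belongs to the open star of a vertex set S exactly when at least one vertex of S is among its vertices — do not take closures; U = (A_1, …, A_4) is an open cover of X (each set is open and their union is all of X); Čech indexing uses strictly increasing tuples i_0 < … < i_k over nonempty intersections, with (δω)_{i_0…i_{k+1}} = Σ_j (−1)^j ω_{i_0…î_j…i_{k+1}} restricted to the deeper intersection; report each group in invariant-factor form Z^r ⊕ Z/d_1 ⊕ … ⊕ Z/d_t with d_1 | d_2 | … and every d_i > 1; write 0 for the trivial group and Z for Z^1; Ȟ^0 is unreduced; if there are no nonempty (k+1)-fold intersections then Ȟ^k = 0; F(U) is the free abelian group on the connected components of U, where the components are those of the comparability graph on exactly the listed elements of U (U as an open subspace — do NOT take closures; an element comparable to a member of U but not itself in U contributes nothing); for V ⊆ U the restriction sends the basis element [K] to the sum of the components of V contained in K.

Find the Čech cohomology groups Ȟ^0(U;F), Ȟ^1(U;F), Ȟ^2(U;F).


nerve of the cover:
  A1={{p2},{p4},{p5},{p1,p4},{p1,p5},{p2,p3},{p2,p4},{p2,p5},{p2,p6},{p2,p7},{p3,p4},{p4,p6},{p4,p7},{p1,p4,p6},{p2,p3,p4},{p2,p4,p6},{p2,p4,p7}} A2={{p1},{p7},{p1,p3},{p1,p4},{p1,p5},{p1,p6},{p1,p7},{p2,p7},{p3,p7},{p4,p7},{p1,p3,p7},{p1,p4,p6},{p2,p4,p7}} A3={{p4},{p1,p4},{p2,p4},{p3,p4},{p4,p6},{p4,p7},{p1,p4,p6},{p2,p3,p4},{p2,p4,p6},{p2,p4,p7}} A4={{p3},{p6},{p7},{p1,p3},{p1,p6},{p1,p7},{p2,p3},{p2,p6},{p2,p7},{p3,p4},{p3,p6},{p3,p7},{p4,p6},{p4,p7},{p1,p3,p7},{p1,p4,p6},{p2,p3,p4},{p2,p4,p6},{p2,p4,p7}}
  A12={{p1,p4},{p1,p5},{p2,p7},{p4,p7},{p1,p4,p6},{p2,p4,p7}} A13={{p4},{p1,p4},{p2,p4},{p3,p4},{p4,p6},{p4,p7},{p1,p4,p6},{p2,p3,p4},{p2,p4,p6},{p2,p4,p7}} A14={{p2,p3},{p2,p6},{p2,p7},{p3,p4},{p4,p6},{p4,p7},{p1,p4,p6},{p2,p3,p4},{p2,p4,p6},{p2,p4,p7}} A23={{p1,p4},{p4,p7},{p1,p4,p6},{p2,p4,p7}} A24={{p7},{p1,p3},{p1,p6},{p1,p7},{p2,p7},{p3,p7},{p4,p7},{p1,p3,p7},{p1,p4,p6},{p2,p4,p7}} A34={{p3,p4},{p4,p6},{p4,p7},{p1,p4,p6},{p2,p3,p4},{p2,p4,p6},{p2,p4,p7}}
  A123={{p1,p4},{p4,p7},{p1,p4,p6},{p2,p4,p7}} A124={{p2,p7},{p4,p7},{p1,p4,p6},{p2,p4,p7}} A134={{p3,p4},{p4,p6},{p4,p7},{p1,p4,p6},{p2,p3,p4},{p2,p4,p6},{p2,p4,p7}} A234={{p4,p7},{p1,p4,p6},{p2,p4,p7}}
  A1234={{p4,p7},{p1,p4,p6},{p2,p4,p7}}
components per intersection:
  A1: {{p2},{p4},{p5},{p1,p4},{p1,p5},{p2,p3},{p2,p4},{p2,p5},{p2,p6},{p2,p7},{p3,p4},{p4,p6},{p4,p7},{p1,p4,p6},{p2,p3,p4},{p2,p4,p6},{p2,p4,p7}}
  A2: {{p1},{p7},{p1,p3},{p1,p4},{p1,p5},{p1,p6},{p1,p7},{p2,p7},{p3,p7},{p4,p7},{p1,p3,p7},{p1,p4,p6},{p2,p4,p7}}
  A3: {{p4},{p1,p4},{p2,p4},{p3,p4},{p4,p6},{p4,p7},{p1,p4,p6},{p2,p3,p4},{p2,p4,p6},{p2,p4,p7}}
  A4: {{p3},{p6},{p7},{p1,p3},{p1,p6},{p1,p7},{p2,p3},{p2,p6},{p2,p7},{p3,p4},{p3,p6},{p3,p7},{p4,p6},{p4,p7},{p1,p3,p7},{p1,p4,p6},{p2,p3,p4},{p2,p4,p6},{p2,p4,p7}}
  A12: {{p1,p4},{p1,p4,p6}} {{p1,p5}} {{p2,p7},{p4,p7},{p2,p4,p7}}
  A13: {{p4},{p1,p4},{p2,p4},{p3,p4},{p4,p6},{p4,p7},{p1,p4,p6},{p2,p3,p4},{p2,p4,p6},{p2,p4,p7}}
  A14: {{p2,p3},{p3,p4},{p2,p3,p4}} {{p2,p6},{p4,p6},{p1,p4,p6},{p2,p4,p6}} {{p2,p7},{p4,p7},{p2,p4,p7}}
  A23: {{p1,p4},{p1,p4,p6}} {{p4,p7},{p2,p4,p7}}
  A24: {{p7},{p1,p3},{p1,p7},{p2,p7},{p3,p7},{p4,p7},{p1,p3,p7},{p2,p4,p7}} {{p1,p6},{p1,p4,p6}}
  A34: {{p3,p4},{p2,p3,p4}} {{p4,p6},{p1,p4,p6},{p2,p4,p6}} {{p4,p7},{p2,p4,p7}}
  A123: {{p1,p4},{p1,p4,p6}} {{p4,p7},{p2,p4,p7}}
  A124: {{p2,p7},{p4,p7},{p2,p4,p7}} {{p1,p4,p6}}
  A134: {{p3,p4},{p2,p3,p4}} {{p4,p6},{p1,p4,p6},{p2,p4,p6}} {{p4,p7},{p2,p4,p7}}
  A234: {{p4,p7},{p2,p4,p7}} {{p1,p4,p6}}
  A1234: {{p4,p7},{p2,p4,p7}} {{p1,p4,p6}}
C dims 4,14,9,2; δ0: rk 3, SNF 1^3; δ1: rk 7, SNF 1^7; δ2: rk 2, SNF 1^2
Ȟ^0 = (4 − 3) − 0 = 1, so Ȟ^0 ≅ Z
Ȟ^1 = (14 − 7) − 3 = 4, so Ȟ^1 ≅ Z^4
Ȟ^2 = (9 − 2) − 7 = 0, so Ȟ^2 ≅ 0

Ȟ^0(U;F) ≅ Z,  Ȟ^1(U;F) ≅ Z^4,  Ȟ^2(U;F) ≅ 0


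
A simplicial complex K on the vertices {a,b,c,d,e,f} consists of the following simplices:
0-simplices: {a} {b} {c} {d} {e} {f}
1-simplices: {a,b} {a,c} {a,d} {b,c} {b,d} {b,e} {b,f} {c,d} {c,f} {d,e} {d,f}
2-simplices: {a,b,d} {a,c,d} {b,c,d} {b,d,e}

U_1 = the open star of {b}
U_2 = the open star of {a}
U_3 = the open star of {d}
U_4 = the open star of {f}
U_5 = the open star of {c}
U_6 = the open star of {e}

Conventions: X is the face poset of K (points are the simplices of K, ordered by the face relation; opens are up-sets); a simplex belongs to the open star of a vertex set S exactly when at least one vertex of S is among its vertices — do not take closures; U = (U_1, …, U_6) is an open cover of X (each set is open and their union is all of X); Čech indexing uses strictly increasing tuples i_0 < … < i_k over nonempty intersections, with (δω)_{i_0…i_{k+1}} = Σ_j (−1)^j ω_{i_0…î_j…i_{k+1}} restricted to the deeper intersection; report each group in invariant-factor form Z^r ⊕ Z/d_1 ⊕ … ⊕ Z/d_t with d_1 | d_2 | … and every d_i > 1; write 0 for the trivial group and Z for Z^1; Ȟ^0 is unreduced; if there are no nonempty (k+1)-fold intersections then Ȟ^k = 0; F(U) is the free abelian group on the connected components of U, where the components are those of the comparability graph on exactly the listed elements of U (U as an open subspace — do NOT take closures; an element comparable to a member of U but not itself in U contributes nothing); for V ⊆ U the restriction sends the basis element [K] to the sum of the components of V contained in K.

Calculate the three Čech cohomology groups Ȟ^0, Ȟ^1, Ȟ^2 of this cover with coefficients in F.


cover nerve:
  U1={{b},{a,b},{b,c},{b,d},{b,e},{b,f},{a,b,d},{b,c,d},{b,d,e}} U2={{a},{a,b},{a,c},{a,d},{a,b,d},{a,c,d}} U3={{d},{a,d},{b,d},{c,d},{d,e},{d,f},{a,b,d},{a,c,d},{b,c,d},{b,d,e}} U4={{f},{b,f},{c,f},{d,f}} U5={{c},{a,c},{b,c},{c,d},{c,f},{a,c,d},{b,c,d}} U6={{e},{b,e},{d,e},{b,d,e}}
  U12={{a,b},{a,b,d}} U13={{b,d},{a,b,d},{b,c,d},{b,d,e}} U14={{b,f}} U15={{b,c},{b,c,d}} U16={{b,e},{b,d,e}} U23={{a,d},{a,b,d},{a,c,d}} U25={{a,c},{a,c,d}} U34={{d,f}} U35={{c,d},{a,c,d},{b,c,d}} U36={{d,e},{b,d,e}} U45={{c,f}}
  U123={{a,b,d}} U135={{b,c,d}} U136={{b,d,e}} U235={{a,c,d}}
components per intersection:
  U1: {{b},{a,b},{b,c},{b,d},{b,e},{b,f},{a,b,d},{b,c,d},{b,d,e}}
  U2: {{a},{a,b},{a,c},{a,d},{a,b,d},{a,c,d}}
  U3: {{d},{a,d},{b,d},{c,d},{d,e},{d,f},{a,b,d},{a,c,d},{b,c,d},{b,d,e}}
  U4: {{f},{b,f},{c,f},{d,f}}
  U5: {{c},{a,c},{b,c},{c,d},{c,f},{a,c,d},{b,c,d}}
  U6: {{e},{b,e},{d,e},{b,d,e}}
  U12: {{a,b},{a,b,d}}
  U13: {{b,d},{a,b,d},{b,c,d},{b,d,e}}
  U14: {{b,f}}
  U15: {{b,c},{b,c,d}}
  U16: {{b,e},{b,d,e}}
  U23: {{a,d},{a,b,d},{a,c,d}}
  U25: {{a,c},{a,c,d}}
  U34: {{d,f}}
  U35: {{c,d},{a,c,d},{b,c,d}}
  U36: {{d,e},{b,d,e}}
  U45: {{c,f}}
  U123: {{a,b,d}}
  U135: {{b,c,d}}
  U136: {{b,d,e}}
  U235: {{a,c,d}}
C dims 6,11,4; δ0: rk 5, SNF 1^5; δ1: rk 4, SNF 1^4
Ȟ^0: (6−5)−0=1 ⇒ Z
Ȟ^1: (11−4)−5=2 ⇒ Z^2
Ȟ^2: (4−0)−4=0 ⇒ 0

Ȟ^0(U;F) ≅ Z; Ȟ^1(U;F) ≅ Z^2; Ȟ^2(U;F) ≅ 0


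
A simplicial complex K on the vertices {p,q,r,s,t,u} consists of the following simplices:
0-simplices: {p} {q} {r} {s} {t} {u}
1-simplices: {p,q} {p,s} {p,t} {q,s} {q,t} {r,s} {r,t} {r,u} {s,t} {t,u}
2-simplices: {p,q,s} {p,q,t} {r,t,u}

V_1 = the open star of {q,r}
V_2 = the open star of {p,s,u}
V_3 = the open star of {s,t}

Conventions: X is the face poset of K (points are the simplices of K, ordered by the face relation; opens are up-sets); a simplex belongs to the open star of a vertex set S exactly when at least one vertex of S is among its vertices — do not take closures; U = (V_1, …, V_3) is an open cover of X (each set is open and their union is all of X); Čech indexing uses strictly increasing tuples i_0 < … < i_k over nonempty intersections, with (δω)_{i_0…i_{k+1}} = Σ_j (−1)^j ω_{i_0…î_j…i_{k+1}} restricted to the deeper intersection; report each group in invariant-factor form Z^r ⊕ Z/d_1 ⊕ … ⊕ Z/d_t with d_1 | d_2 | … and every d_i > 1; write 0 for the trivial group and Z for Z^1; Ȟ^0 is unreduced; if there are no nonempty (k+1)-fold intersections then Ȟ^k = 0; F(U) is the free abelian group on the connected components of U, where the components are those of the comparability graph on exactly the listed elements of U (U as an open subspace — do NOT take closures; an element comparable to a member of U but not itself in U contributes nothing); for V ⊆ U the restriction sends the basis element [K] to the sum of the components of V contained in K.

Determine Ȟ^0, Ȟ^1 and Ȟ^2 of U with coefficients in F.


Ȟ^0 = Z; Ȟ^1 = Z^2; Ȟ^2 = 0

intersection data:
  V1={{q},{r},{p,q},{q,s},{q,t},{r,s},{r,t},{r,u},{p,q,s},{p,q,t},{r,t,u}} V2={{p},{s},{u},{p,q},{p,s},{p,t},{q,s},{r,s},{r,u},{s,t},{t,u},{p,q,s},{p,q,t},{r,t,u}} V3={{s},{t},{p,s},{p,t},{q,s},{q,t},{r,s},{r,t},{s,t},{t,u},{p,q,s},{p,q,t},{r,t,u}}
  V12={{p,q},{q,s},{r,s},{r,u},{p,q,s},{p,q,t},{r,t,u}} V13={{q,s},{q,t},{r,s},{r,t},{p,q,s},{p,q,t},{r,t,u}} V23={{s},{p,s},{p,t},{q,s},{r,s},{s,t},{t,u},{p,q,s},{p,q,t},{r,t,u}}
  V123={{q,s},{r,s},{p,q,s},{p,q,t},{r,t,u}}
components per intersection:
  V1: {{q},{p,q},{q,s},{q,t},{p,q,s},{p,q,t}} {{r},{r,s},{r,t},{r,u},{r,t,u}}
  V2: {{p},{s},{p,q},{p,s},{p,t},{q,s},{r,s},{s,t},{p,q,s},{p,q,t}} {{u},{r,u},{t,u},{r,t,u}}
  V3: {{s},{t},{p,s},{p,t},{q,s},{q,t},{r,s},{r,t},{s,t},{t,u},{p,q,s},{p,q,t},{r,t,u}}
  V12: {{p,q},{q,s},{p,q,s},{p,q,t}} {{r,s}} {{r,u},{r,t,u}}
  V13: {{q,s},{p,q,s}} {{q,t},{p,q,t}} {{r,s}} {{r,t},{r,t,u}}
  V23: {{s},{p,s},{q,s},{r,s},{s,t},{p,q,s}} {{p,t},{p,q,t}} {{t,u},{r,t,u}}
  V123: {{q,s},{p,q,s}} {{r,s}} {{p,q,t}} {{r,t,u}}
C dims 5,10,4; δ0: rk 4, SNF 1^4; δ1: rk 4, SNF 1^4
Ȟ^0 = (5 − 4) − 0 = 1, so Ȟ^0 ≅ Z
Ȟ^1 = (10 − 4) − 4 = 2, so Ȟ^1 ≅ Z^2
Ȟ^2 = (4 − 0) − 4 = 0, so Ȟ^2 ≅ 0


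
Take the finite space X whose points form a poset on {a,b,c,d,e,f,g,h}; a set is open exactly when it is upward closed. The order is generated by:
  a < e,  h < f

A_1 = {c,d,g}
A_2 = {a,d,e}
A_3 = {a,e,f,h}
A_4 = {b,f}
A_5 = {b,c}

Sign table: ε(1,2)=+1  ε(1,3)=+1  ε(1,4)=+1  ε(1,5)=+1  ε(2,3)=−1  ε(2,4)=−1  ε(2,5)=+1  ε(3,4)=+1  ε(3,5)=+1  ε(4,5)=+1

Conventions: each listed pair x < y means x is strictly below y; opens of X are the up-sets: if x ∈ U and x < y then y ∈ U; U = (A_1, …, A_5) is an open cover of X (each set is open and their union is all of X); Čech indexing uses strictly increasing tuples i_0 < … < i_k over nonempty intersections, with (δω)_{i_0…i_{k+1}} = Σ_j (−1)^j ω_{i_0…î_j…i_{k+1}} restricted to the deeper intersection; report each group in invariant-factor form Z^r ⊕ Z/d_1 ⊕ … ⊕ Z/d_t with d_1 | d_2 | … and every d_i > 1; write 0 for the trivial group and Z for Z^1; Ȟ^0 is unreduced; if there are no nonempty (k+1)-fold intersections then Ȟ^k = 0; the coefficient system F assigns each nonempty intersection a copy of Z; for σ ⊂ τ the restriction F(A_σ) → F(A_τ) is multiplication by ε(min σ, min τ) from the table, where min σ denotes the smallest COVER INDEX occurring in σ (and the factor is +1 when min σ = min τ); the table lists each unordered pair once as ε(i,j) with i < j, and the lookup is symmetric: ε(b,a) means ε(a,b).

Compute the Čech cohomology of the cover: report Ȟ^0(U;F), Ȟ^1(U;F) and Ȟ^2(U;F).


Ȟ^0 = 0, Ȟ^1 = Z/2 and Ȟ^2 = 0

nonempty overlaps:
  A12={d} A15={c} A23={a,e} A34={f} A45={b}
C dims 5,5; δ0: rk 5, SNF 1^4·2
degree 0: 5−5−0 = 0 → Ȟ^0 ≅ 0
degree 1: 5−0−5 = 0 plus torsion [2] → Ȟ^1 ≅ Z/2
degree 2: 0−0−0 = 0 → Ȟ^2 ≅ 0


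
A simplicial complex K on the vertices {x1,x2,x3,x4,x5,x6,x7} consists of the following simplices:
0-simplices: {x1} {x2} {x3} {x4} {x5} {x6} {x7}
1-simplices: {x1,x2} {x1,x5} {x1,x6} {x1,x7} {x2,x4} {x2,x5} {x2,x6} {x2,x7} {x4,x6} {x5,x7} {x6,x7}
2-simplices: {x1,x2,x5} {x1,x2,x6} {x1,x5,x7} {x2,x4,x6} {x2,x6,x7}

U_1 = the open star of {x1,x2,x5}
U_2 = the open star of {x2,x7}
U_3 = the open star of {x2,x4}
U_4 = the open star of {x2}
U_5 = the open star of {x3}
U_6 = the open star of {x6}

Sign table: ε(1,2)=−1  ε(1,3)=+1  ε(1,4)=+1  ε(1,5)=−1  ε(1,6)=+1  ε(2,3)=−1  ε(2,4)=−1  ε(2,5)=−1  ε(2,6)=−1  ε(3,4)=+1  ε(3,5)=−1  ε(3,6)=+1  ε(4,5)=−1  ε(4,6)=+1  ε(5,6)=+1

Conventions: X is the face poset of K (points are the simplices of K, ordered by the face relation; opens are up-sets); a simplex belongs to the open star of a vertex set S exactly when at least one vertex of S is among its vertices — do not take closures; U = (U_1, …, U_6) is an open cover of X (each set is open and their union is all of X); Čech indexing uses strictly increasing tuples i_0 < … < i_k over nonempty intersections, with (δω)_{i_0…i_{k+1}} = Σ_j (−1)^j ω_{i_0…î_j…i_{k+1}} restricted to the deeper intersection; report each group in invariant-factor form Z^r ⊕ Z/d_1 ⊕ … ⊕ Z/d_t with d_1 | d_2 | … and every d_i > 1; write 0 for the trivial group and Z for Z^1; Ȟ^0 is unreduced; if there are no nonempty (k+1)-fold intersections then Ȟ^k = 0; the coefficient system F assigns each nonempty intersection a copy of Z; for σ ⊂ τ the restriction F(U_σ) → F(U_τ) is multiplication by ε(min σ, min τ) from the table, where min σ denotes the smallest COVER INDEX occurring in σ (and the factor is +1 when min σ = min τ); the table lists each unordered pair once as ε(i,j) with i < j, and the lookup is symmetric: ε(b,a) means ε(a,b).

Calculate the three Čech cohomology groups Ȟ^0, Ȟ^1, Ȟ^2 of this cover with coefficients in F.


cover nerve:
  U1={{x1},{x2},{x5},{x1,x2},{x1,x5},{x1,x6},{x1,x7},{x2,x4},{x2,x5},{x2,x6},{x2,x7},{x5,x7},{x1,x2,x5},{x1,x2,x6},{x1,x5,x7},{x2,x4,x6},{x2,x6,x7}} U2={{x2},{x7},{x1,x2},{x1,x7},{x2,x4},{x2,x5},{x2,x6},{x2,x7},{x5,x7},{x6,x7},{x1,x2,x5},{x1,x2,x6},{x1,x5,x7},{x2,x4,x6},{x2,x6,x7}} U3={{x2},{x4},{x1,x2},{x2,x4},{x2,x5},{x2,x6},{x2,x7},{x4,x6},{x1,x2,x5},{x1,x2,x6},{x2,x4,x6},{x2,x6,x7}} U4={{x2},{x1,x2},{x2,x4},{x2,x5},{x2,x6},{x2,x7},{x1,x2,x5},{x1,x2,x6},{x2,x4,x6},{x2,x6,x7}} U5={{x3}} U6={{x6},{x1,x6},{x2,x6},{x4,x6},{x6,x7},{x1,x2,x6},{x2,x4,x6},{x2,x6,x7}}
  U12={{x2},{x1,x2},{x1,x7},{x2,x4},{x2,x5},{x2,x6},{x2,x7},{x5,x7},{x1,x2,x5},{x1,x2,x6},{x1,x5,x7},{x2,x4,x6},{x2,x6,x7}} U13={{x2},{x1,x2},{x2,x4},{x2,x5},{x2,x6},{x2,x7},{x1,x2,x5},{x1,x2,x6},{x2,x4,x6},{x2,x6,x7}} U14={{x2},{x1,x2},{x2,x4},{x2,x5},{x2,x6},{x2,x7},{x1,x2,x5},{x1,x2,x6},{x2,x4,x6},{x2,x6,x7}} U16={{x1,x6},{x2,x6},{x1,x2,x6},{x2,x4,x6},{x2,x6,x7}} U23={{x2},{x1,x2},{x2,x4},{x2,x5},{x2,x6},{x2,x7},{x1,x2,x5},{x1,x2,x6},{x2,x4,x6},{x2,x6,x7}} U24={{x2},{x1,x2},{x2,x4},{x2,x5},{x2,x6},{x2,x7},{x1,x2,x5},{x1,x2,x6},{x2,x4,x6},{x2,x6,x7}} U26={{x2,x6},{x6,x7},{x1,x2,x6},{x2,x4,x6},{x2,x6,x7}} U34={{x2},{x1,x2},{x2,x4},{x2,x5},{x2,x6},{x2,x7},{x1,x2,x5},{x1,x2,x6},{x2,x4,x6},{x2,x6,x7}} U36={{x2,x6},{x4,x6},{x1,x2,x6},{x2,x4,x6},{x2,x6,x7}} U46={{x2,x6},{x1,x2,x6},{x2,x4,x6},{x2,x6,x7}}
  U123={{x2},{x1,x2},{x2,x4},{x2,x5},{x2,x6},{x2,x7},{x1,x2,x5},{x1,x2,x6},{x2,x4,x6},{x2,x6,x7}} U124={{x2},{x1,x2},{x2,x4},{x2,x5},{x2,x6},{x2,x7},{x1,x2,x5},{x1,x2,x6},{x2,x4,x6},{x2,x6,x7}} U126={{x2,x6},{x1,x2,x6},{x2,x4,x6},{x2,x6,x7}} U134={{x2},{x1,x2},{x2,x4},{x2,x5},{x2,x6},{x2,x7},{x1,x2,x5},{x1,x2,x6},{x2,x4,x6},{x2,x6,x7}} U136={{x2,x6},{x1,x2,x6},{x2,x4,x6},{x2,x6,x7}} U146={{x2,x6},{x1,x2,x6},{x2,x4,x6},{x2,x6,x7}} U234={{x2},{x1,x2},{x2,x4},{x2,x5},{x2,x6},{x2,x7},{x1,x2,x5},{x1,x2,x6},{x2,x4,x6},{x2,x6,x7}} U236={{x2,x6},{x1,x2,x6},{x2,x4,x6},{x2,x6,x7}} U246={{x2,x6},{x1,x2,x6},{x2,x4,x6},{x2,x6,x7}} U346={{x2,x6},{x1,x2,x6},{x2,x4,x6},{x2,x6,x7}}
  U1234={{x2},{x1,x2},{x2,x4},{x2,x5},{x2,x6},{x2,x7},{x1,x2,x5},{x1,x2,x6},{x2,x4,x6},{x2,x6,x7}} U1236={{x2,x6},{x1,x2,x6},{x2,x4,x6},{x2,x6,x7}} U1246={{x2,x6},{x1,x2,x6},{x2,x4,x6},{x2,x6,x7}} U1346={{x2,x6},{x1,x2,x6},{x2,x4,x6},{x2,x6,x7}} U2346={{x2,x6},{x1,x2,x6},{x2,x4,x6},{x2,x6,x7}}
  U12346={{x2,x6},{x1,x2,x6},{x2,x4,x6},{x2,x6,x7}}
C dims 6,10,10,5; δ0: rk 4, SNF 1^4; δ1: rk 6, SNF 1^6; δ2: rk 4, SNF 1^4
Ȟ^0: (6−4)−0=2 ⇒ Z^2
Ȟ^1: (10−6)−4=0 ⇒ 0
Ȟ^2: (10−4)−6=0 ⇒ 0

Ȟ^0 ≅ Z^2,  Ȟ^1 ≅ 0,  Ȟ^2 ≅ 0


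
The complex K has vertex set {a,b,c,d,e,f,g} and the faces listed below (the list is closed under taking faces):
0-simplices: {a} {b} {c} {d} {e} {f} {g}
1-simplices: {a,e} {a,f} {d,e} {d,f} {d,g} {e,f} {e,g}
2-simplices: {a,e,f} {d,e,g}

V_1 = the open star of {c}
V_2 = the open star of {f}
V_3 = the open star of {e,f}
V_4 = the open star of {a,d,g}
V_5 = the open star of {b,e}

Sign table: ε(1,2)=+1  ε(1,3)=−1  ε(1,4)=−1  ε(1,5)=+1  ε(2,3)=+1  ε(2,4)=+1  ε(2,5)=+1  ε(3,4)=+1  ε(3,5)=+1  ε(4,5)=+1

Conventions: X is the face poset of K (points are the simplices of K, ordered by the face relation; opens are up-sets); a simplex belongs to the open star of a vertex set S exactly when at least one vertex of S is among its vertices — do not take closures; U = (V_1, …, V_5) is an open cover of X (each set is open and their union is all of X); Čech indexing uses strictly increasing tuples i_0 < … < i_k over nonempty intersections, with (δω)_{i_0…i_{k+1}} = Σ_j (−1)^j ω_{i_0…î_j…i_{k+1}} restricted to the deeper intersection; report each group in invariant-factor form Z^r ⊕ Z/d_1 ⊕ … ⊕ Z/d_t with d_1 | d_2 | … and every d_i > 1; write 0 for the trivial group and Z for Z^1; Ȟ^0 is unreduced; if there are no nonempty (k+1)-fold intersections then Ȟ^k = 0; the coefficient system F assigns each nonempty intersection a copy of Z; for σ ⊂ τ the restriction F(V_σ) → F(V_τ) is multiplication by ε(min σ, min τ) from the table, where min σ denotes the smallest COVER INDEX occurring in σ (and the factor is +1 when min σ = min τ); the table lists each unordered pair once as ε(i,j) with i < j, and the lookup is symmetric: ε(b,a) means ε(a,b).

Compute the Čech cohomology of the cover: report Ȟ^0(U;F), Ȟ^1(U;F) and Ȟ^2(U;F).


nerve simplices:
  V1={{c}} V2={{f},{a,f},{d,f},{e,f},{a,e,f}} V3={{e},{f},{a,e},{a,f},{d,e},{d,f},{e,f},{e,g},{a,e,f},{d,e,g}} V4={{a},{d},{g},{a,e},{a,f},{d,e},{d,f},{d,g},{e,g},{a,e,f},{d,e,g}} V5={{b},{e},{a,e},{d,e},{e,f},{e,g},{a,e,f},{d,e,g}}
  V23={{f},{a,f},{d,f},{e,f},{a,e,f}} V24={{a,f},{d,f},{a,e,f}} V25={{e,f},{a,e,f}} V34={{a,e},{a,f},{d,e},{d,f},{e,g},{a,e,f},{d,e,g}} V35={{e},{a,e},{d,e},{e,f},{e,g},{a,e,f},{d,e,g}} V45={{a,e},{d,e},{e,g},{a,e,f},{d,e,g}}
  V234={{a,f},{d,f},{a,e,f}} V235={{e,f},{a,e,f}} V245={{a,e,f}} V345={{a,e},{d,e},{e,g},{a,e,f},{d,e,g}}
  V2345={{a,e,f}}
C dims 5,6,4,1; δ0: rk 3, SNF 1^3; δ1: rk 3, SNF 1^3; δ2: rk 1, SNF 1^1
degree 0: 5−3−0 = 2 → Ȟ^0 ≅ Z^2
degree 1: 6−3−3 = 0 → Ȟ^1 ≅ 0
degree 2: 4−1−3 = 0 → Ȟ^2 ≅ 0

Ȟ^0 ≅ Z^2; Ȟ^1 ≅ 0; Ȟ^2 ≅ 0


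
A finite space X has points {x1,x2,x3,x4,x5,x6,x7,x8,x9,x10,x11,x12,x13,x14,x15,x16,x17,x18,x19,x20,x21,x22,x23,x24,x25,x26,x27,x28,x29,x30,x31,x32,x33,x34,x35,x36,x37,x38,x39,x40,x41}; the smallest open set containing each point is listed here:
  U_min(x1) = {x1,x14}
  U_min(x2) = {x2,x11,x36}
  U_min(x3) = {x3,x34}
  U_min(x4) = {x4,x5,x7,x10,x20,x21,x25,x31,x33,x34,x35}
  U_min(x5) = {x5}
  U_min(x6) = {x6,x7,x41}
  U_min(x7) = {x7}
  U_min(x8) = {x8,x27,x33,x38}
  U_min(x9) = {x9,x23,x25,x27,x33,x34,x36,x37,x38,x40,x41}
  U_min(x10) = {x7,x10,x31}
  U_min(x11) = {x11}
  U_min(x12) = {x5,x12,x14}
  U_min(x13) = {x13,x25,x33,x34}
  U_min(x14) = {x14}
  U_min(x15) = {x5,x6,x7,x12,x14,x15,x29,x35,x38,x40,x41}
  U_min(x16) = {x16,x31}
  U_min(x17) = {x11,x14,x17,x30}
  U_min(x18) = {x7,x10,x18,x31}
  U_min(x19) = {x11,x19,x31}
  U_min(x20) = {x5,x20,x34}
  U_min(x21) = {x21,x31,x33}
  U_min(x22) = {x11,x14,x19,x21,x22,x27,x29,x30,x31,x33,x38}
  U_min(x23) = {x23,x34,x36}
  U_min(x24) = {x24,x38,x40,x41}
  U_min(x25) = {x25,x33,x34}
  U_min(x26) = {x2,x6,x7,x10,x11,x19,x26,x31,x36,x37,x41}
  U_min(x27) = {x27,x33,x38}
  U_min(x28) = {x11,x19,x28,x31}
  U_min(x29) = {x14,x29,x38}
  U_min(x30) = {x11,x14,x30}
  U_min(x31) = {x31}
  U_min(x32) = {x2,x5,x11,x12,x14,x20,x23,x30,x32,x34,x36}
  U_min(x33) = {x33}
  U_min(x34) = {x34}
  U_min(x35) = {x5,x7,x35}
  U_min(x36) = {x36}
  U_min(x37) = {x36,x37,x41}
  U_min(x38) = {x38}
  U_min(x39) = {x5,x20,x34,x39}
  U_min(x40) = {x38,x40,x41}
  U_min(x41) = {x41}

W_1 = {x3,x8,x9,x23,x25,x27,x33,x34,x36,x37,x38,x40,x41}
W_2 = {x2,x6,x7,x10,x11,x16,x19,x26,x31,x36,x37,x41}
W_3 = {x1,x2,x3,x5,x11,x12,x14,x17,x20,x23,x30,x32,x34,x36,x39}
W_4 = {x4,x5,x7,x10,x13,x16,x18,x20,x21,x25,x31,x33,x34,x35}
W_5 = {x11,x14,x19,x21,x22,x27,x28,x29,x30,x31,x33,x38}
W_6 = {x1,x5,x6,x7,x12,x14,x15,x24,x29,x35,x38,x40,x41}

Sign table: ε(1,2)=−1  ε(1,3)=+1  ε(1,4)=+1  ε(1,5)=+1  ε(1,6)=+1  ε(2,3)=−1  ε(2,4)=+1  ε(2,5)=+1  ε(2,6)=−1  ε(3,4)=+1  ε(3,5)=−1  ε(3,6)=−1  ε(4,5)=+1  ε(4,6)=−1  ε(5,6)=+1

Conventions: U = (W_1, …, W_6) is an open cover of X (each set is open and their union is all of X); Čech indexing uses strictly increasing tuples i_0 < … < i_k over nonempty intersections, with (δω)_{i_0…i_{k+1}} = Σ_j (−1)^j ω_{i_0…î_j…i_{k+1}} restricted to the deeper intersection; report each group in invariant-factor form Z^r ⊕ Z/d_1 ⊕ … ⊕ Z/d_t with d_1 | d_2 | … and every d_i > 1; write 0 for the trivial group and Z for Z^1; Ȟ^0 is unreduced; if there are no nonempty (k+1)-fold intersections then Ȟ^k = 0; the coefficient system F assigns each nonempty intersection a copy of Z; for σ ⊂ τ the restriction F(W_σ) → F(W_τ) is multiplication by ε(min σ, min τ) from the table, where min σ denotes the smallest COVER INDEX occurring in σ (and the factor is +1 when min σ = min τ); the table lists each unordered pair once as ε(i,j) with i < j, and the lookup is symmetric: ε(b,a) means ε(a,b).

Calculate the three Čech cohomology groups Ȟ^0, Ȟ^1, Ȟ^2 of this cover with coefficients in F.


Ȟ^0 ≅ 0; Ȟ^1 ≅ Z/2; Ȟ^2 ≅ Z

nonempty overlaps:
  W12={x36,x37,x41} W13={x3,x23,x34,x36} W14={x25,x33,x34} W15={x27,x33,x38} W16={x38,x40,x41} W23={x2,x11,x36} W24={x7,x10,x16,x31} W25={x11,x19,x31} W26={x6,x7,x41} W34={x5,x20,x34} W35={x11,x14,x30} W36={x1,x5,x12,x14} W45={x21,x31,x33} W46={x5,x7,x35} W56={x14,x29,x38}
  W123={x36} W126={x41} W134={x34} W145={x33} W156={x38} W235={x11} W245={x31} W246={x7} W346={x5} W356={x14}
C dims 6,15,10; δ0: rk 6, SNF 1^5·2; δ1: rk 9, SNF 1^9
degree 0: 6−6−0 = 0 → Ȟ^0 ≅ 0
degree 1: 15−9−6 = 0 plus torsion [2] → Ȟ^1 ≅ Z/2
degree 2: 10−0−9 = 1 → Ȟ^2 ≅ Z


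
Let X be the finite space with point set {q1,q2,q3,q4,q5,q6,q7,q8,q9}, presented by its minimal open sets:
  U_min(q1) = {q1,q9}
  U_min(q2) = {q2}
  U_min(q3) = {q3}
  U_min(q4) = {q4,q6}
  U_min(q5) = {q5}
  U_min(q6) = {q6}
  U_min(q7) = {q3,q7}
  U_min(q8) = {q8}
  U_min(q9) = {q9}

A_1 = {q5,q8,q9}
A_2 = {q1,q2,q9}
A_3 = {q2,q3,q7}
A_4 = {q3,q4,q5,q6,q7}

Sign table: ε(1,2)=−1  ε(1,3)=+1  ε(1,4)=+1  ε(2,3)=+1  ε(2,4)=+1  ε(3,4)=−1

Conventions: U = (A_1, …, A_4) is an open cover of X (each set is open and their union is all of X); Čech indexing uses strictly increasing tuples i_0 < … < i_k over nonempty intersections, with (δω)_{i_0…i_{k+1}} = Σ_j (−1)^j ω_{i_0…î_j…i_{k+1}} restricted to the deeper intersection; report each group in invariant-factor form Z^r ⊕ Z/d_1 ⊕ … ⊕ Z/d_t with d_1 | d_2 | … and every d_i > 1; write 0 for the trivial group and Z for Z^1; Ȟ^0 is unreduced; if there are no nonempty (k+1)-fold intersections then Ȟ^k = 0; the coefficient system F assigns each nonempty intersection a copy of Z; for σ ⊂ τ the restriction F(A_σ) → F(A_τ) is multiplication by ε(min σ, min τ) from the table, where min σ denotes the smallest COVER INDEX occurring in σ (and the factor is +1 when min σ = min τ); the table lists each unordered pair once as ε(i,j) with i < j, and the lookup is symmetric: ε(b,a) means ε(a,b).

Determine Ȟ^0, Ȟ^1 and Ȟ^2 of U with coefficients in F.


cover nerve:
  A12={q9} A14={q5} A23={q2} A34={q3,q7}
C dims 4,4; δ0: rk 3, SNF 1^3
Ȟ^0: (4−3)−0=1 ⇒ Z
Ȟ^1: (4−0)−3=1 ⇒ Z
Ȟ^2: (0−0)−0=0 ⇒ 0

Ȟ^0 ≅ Z,  Ȟ^1 ≅ Z,  Ȟ^2 ≅ 0


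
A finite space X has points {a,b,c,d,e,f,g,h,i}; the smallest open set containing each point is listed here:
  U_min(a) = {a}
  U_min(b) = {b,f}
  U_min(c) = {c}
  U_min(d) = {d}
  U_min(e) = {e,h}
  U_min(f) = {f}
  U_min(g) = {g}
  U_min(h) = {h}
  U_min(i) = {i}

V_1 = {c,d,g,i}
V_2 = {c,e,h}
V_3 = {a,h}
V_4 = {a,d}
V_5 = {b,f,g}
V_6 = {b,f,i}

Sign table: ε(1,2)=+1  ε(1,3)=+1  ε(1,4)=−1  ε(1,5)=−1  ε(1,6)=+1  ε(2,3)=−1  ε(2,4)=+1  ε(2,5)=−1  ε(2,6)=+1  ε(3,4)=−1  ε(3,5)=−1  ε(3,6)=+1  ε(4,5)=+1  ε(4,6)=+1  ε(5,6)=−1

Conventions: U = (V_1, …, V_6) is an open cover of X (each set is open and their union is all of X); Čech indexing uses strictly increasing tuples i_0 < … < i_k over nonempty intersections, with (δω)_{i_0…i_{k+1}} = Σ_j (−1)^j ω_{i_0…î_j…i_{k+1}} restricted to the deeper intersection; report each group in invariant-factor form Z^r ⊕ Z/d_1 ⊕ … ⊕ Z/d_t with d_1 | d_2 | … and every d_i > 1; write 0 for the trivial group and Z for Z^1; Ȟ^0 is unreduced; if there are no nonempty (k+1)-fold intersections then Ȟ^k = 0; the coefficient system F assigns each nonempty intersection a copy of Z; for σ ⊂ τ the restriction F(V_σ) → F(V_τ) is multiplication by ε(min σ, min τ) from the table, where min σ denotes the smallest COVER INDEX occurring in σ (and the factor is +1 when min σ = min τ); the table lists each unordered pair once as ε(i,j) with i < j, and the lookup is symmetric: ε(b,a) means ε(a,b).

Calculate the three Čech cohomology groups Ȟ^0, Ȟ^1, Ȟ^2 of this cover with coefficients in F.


nonempty intersections:
  V12={c} V14={d} V15={g} V16={i} V23={h} V34={a} V56={b,f}
C dims 6,7; δ0: rk 6, SNF 1^5·2
Ȟ^0: (6−6)−0=0 ⇒ 0
Ȟ^1: (7−0)−6=1 plus torsion [2] ⇒ Z ⊕ Z/2
Ȟ^2: (0−0)−0=0 ⇒ 0

Ȟ^0(U;F) ≅ 0, Ȟ^1(U;F) ≅ Z ⊕ Z/2 and Ȟ^2(U;F) ≅ 0


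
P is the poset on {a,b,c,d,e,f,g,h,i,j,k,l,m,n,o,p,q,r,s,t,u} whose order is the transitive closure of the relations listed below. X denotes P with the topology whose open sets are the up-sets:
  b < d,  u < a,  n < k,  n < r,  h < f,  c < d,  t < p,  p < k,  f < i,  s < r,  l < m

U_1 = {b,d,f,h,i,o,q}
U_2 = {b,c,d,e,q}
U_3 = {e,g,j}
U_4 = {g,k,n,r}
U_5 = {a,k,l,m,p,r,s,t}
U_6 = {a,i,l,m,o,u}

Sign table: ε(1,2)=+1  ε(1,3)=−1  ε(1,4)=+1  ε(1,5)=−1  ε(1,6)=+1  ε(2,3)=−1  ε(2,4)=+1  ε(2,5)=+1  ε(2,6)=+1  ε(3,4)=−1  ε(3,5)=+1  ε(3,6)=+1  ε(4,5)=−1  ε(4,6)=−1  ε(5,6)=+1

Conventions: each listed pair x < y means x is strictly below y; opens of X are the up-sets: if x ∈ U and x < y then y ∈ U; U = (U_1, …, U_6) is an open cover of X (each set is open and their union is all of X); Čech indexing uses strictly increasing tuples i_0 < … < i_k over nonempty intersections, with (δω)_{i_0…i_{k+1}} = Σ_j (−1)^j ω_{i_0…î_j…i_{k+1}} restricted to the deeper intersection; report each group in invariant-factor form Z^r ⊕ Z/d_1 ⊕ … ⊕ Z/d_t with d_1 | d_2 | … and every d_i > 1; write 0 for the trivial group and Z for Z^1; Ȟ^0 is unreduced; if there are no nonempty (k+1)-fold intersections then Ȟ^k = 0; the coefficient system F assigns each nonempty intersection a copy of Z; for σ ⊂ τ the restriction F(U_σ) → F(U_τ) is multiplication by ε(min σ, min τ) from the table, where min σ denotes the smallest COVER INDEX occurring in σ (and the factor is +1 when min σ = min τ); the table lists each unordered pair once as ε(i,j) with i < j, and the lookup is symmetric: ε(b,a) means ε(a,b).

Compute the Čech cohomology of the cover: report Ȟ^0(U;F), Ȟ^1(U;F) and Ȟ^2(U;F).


Ȟ^0(U;F) ≅ 0, Ȟ^1(U;F) ≅ Z/2, Ȟ^2(U;F) ≅ 0

nerve of the cover:
  U12={b,d,q} U16={i,o} U23={e} U34={g} U45={k,r} U56={a,l,m}
C dims 6,6; δ0: rk 6, SNF 1^5·2
Ȟ^0 = (6 − 6) − 0 = 0, so Ȟ^0 ≅ 0
Ȟ^1 = (6 − 0) − 6 = 0 plus torsion [2], so Ȟ^1 ≅ Z/2
Ȟ^2 = (0 − 0) − 0 = 0, so Ȟ^2 ≅ 0


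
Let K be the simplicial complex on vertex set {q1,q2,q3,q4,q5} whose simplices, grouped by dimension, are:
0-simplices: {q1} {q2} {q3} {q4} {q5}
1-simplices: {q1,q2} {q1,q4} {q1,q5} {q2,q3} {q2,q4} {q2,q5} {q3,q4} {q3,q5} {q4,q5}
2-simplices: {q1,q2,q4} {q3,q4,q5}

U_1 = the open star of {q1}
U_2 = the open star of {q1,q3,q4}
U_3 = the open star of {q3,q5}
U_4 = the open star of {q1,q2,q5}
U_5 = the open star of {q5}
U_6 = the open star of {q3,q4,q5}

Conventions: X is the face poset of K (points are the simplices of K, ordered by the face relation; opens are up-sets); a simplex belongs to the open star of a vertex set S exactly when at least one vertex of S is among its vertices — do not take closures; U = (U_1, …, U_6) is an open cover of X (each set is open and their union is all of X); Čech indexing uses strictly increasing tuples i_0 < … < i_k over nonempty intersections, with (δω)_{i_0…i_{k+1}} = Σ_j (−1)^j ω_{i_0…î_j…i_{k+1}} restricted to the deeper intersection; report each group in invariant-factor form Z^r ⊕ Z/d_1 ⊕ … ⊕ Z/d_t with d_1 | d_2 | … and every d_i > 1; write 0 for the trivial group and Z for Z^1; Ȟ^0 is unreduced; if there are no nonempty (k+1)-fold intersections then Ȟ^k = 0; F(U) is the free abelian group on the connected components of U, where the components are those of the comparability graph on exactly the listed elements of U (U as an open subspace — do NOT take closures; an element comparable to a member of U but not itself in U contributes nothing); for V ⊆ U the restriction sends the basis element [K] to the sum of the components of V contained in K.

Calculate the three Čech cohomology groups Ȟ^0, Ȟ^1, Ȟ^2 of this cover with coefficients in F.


Ȟ^0(U;F) ≅ Z, Ȟ^1(U;F) ≅ Z^2, Ȟ^2(U;F) ≅ 0

nerve simplices:
  U1={{q1},{q1,q2},{q1,q4},{q1,q5},{q1,q2,q4}} U2={{q1},{q3},{q4},{q1,q2},{q1,q4},{q1,q5},{q2,q3},{q2,q4},{q3,q4},{q3,q5},{q4,q5},{q1,q2,q4},{q3,q4,q5}} U3={{q3},{q5},{q1,q5},{q2,q3},{q2,q5},{q3,q4},{q3,q5},{q4,q5},{q3,q4,q5}} U4={{q1},{q2},{q5},{q1,q2},{q1,q4},{q1,q5},{q2,q3},{q2,q4},{q2,q5},{q3,q5},{q4,q5},{q1,q2,q4},{q3,q4,q5}} U5={{q5},{q1,q5},{q2,q5},{q3,q5},{q4,q5},{q3,q4,q5}} U6={{q3},{q4},{q5},{q1,q4},{q1,q5},{q2,q3},{q2,q4},{q2,q5},{q3,q4},{q3,q5},{q4,q5},{q1,q2,q4},{q3,q4,q5}}
  U12={{q1},{q1,q2},{q1,q4},{q1,q5},{q1,q2,q4}} U13={{q1,q5}} U14={{q1},{q1,q2},{q1,q4},{q1,q5},{q1,q2,q4}} U15={{q1,q5}} U16={{q1,q4},{q1,q5},{q1,q2,q4}} U23={{q3},{q1,q5},{q2,q3},{q3,q4},{q3,q5},{q4,q5},{q3,q4,q5}} U24={{q1},{q1,q2},{q1,q4},{q1,q5},{q2,q3},{q2,q4},{q3,q5},{q4,q5},{q1,q2,q4},{q3,q4,q5}} U25={{q1,q5},{q3,q5},{q4,q5},{q3,q4,q5}} U26={{q3},{q4},{q1,q4},{q1,q5},{q2,q3},{q2,q4},{q3,q4},{q3,q5},{q4,q5},{q1,q2,q4},{q3,q4,q5}} U34={{q5},{q1,q5},{q2,q3},{q2,q5},{q3,q5},{q4,q5},{q3,q4,q5}} U35={{q5},{q1,q5},{q2,q5},{q3,q5},{q4,q5},{q3,q4,q5}} U36={{q3},{q5},{q1,q5},{q2,q3},{q2,q5},{q3,q4},{q3,q5},{q4,q5},{q3,q4,q5}} U45={{q5},{q1,q5},{q2,q5},{q3,q5},{q4,q5},{q3,q4,q5}} U46={{q5},{q1,q4},{q1,q5},{q2,q3},{q2,q4},{q2,q5},{q3,q5},{q4,q5},{q1,q2,q4},{q3,q4,q5}} U56={{q5},{q1,q5},{q2,q5},{q3,q5},{q4,q5},{q3,q4,q5}}
  U123={{q1,q5}} U124={{q1},{q1,q2},{q1,q4},{q1,q5},{q1,q2,q4}} U125={{q1,q5}} U126={{q1,q4},{q1,q5},{q1,q2,q4}} U134={{q1,q5}} U135={{q1,q5}} U136={{q1,q5}} U145={{q1,q5}} U146={{q1,q4},{q1,q5},{q1,q2,q4}} U156={{q1,q5}} U234={{q1,q5},{q2,q3},{q3,q5},{q4,q5},{q3,q4,q5}} U235={{q1,q5},{q3,q5},{q4,q5},{q3,q4,q5}} U236={{q3},{q1,q5},{q2,q3},{q3,q4},{q3,q5},{q4,q5},{q3,q4,q5}} U245={{q1,q5},{q3,q5},{q4,q5},{q3,q4,q5}} U246={{q1,q4},{q1,q5},{q2,q3},{q2,q4},{q3,q5},{q4,q5},{q1,q2,q4},{q3,q4,q5}} U256={{q1,q5},{q3,q5},{q4,q5},{q3,q4,q5}} U345={{q5},{q1,q5},{q2,q5},{q3,q5},{q4,q5},{q3,q4,q5}} U346={{q5},{q1,q5},{q2,q3},{q2,q5},{q3,q5},{q4,q5},{q3,q4,q5}} U356={{q5},{q1,q5},{q2,q5},{q3,q5},{q4,q5},{q3,q4,q5}} U456={{q5},{q1,q5},{q2,q5},{q3,q5},{q4,q5},{q3,q4,q5}}
  U1234={{q1,q5}} U1235={{q1,q5}} U1236={{q1,q5}} U1245={{q1,q5}} U1246={{q1,q4},{q1,q5},{q1,q2,q4}} U1256={{q1,q5}} U1345={{q1,q5}} U1346={{q1,q5}} U1356={{q1,q5}} U1456={{q1,q5}} U2345={{q1,q5},{q3,q5},{q4,q5},{q3,q4,q5}} U2346={{q1,q5},{q2,q3},{q3,q5},{q4,q5},{q3,q4,q5}} U2356={{q1,q5},{q3,q5},{q4,q5},{q3,q4,q5}} U2456={{q1,q5},{q3,q5},{q4,q5},{q3,q4,q5}} U3456={{q5},{q1,q5},{q2,q5},{q3,q5},{q4,q5},{q3,q4,q5}}
  U12345={{q1,q5}} U12346={{q1,q5}} U12356={{q1,q5}} U12456={{q1,q5}} U13456={{q1,q5}} U23456={{q1,q5},{q3,q5},{q4,q5},{q3,q4,q5}}
  U123456={{q1,q5}}
components per intersection:
  U1: {{q1},{q1,q2},{q1,q4},{q1,q5},{q1,q2,q4}}
  U2: {{q1},{q3},{q4},{q1,q2},{q1,q4},{q1,q5},{q2,q3},{q2,q4},{q3,q4},{q3,q5},{q4,q5},{q1,q2,q4},{q3,q4,q5}}
  U3: {{q3},{q5},{q1,q5},{q2,q3},{q2,q5},{q3,q4},{q3,q5},{q4,q5},{q3,q4,q5}}
  U4: {{q1},{q2},{q5},{q1,q2},{q1,q4},{q1,q5},{q2,q3},{q2,q4},{q2,q5},{q3,q5},{q4,q5},{q1,q2,q4},{q3,q4,q5}}
  U5: {{q5},{q1,q5},{q2,q5},{q3,q5},{q4,q5},{q3,q4,q5}}
  U6: {{q3},{q4},{q5},{q1,q4},{q1,q5},{q2,q3},{q2,q4},{q2,q5},{q3,q4},{q3,q5},{q4,q5},{q1,q2,q4},{q3,q4,q5}}
  U12: {{q1},{q1,q2},{q1,q4},{q1,q5},{q1,q2,q4}}
  U13: {{q1,q5}}
  U14: {{q1},{q1,q2},{q1,q4},{q1,q5},{q1,q2,q4}}
  U15: {{q1,q5}}
  U16: {{q1,q4},{q1,q2,q4}} {{q1,q5}}
  U23: {{q3},{q2,q3},{q3,q4},{q3,q5},{q4,q5},{q3,q4,q5}} {{q1,q5}}
  U24: {{q1},{q1,q2},{q1,q4},{q1,q5},{q2,q4},{q1,q2,q4}} {{q2,q3}} {{q3,q5},{q4,q5},{q3,q4,q5}}
  U25: {{q1,q5}} {{q3,q5},{q4,q5},{q3,q4,q5}}
  U26: {{q3},{q4},{q1,q4},{q2,q3},{q2,q4},{q3,q4},{q3,q5},{q4,q5},{q1,q2,q4},{q3,q4,q5}} {{q1,q5}}
  U34: {{q5},{q1,q5},{q2,q5},{q3,q5},{q4,q5},{q3,q4,q5}} {{q2,q3}}
  U35: {{q5},{q1,q5},{q2,q5},{q3,q5},{q4,q5},{q3,q4,q5}}
  U36: {{q3},{q5},{q1,q5},{q2,q3},{q2,q5},{q3,q4},{q3,q5},{q4,q5},{q3,q4,q5}}
  U45: {{q5},{q1,q5},{q2,q5},{q3,q5},{q4,q5},{q3,q4,q5}}
  U46: {{q5},{q1,q5},{q2,q5},{q3,q5},{q4,q5},{q3,q4,q5}} {{q1,q4},{q2,q4},{q1,q2,q4}} {{q2,q3}}
  U56: {{q5},{q1,q5},{q2,q5},{q3,q5},{q4,q5},{q3,q4,q5}}
  U123: {{q1,q5}}
  U124: {{q1},{q1,q2},{q1,q4},{q1,q5},{q1,q2,q4}}
  U125: {{q1,q5}}
  U126: {{q1,q4},{q1,q2,q4}} {{q1,q5}}
  U134: {{q1,q5}}
  U135: {{q1,q5}}
  U136: {{q1,q5}}
  U145: {{q1,q5}}
  U146: {{q1,q4},{q1,q2,q4}} {{q1,q5}}
  U156: {{q1,q5}}
  U234: {{q1,q5}} {{q2,q3}} {{q3,q5},{q4,q5},{q3,q4,q5}}
  U235: {{q1,q5}} {{q3,q5},{q4,q5},{q3,q4,q5}}
  U236: {{q3},{q2,q3},{q3,q4},{q3,q5},{q4,q5},{q3,q4,q5}} {{q1,q5}}
  U245: {{q1,q5}} {{q3,q5},{q4,q5},{q3,q4,q5}}
  U246: {{q1,q4},{q2,q4},{q1,q2,q4}} {{q1,q5}} {{q2,q3}} {{q3,q5},{q4,q5},{q3,q4,q5}}
  U256: {{q1,q5}} {{q3,q5},{q4,q5},{q3,q4,q5}}
  U345: {{q5},{q1,q5},{q2,q5},{q3,q5},{q4,q5},{q3,q4,q5}}
  U346: {{q5},{q1,q5},{q2,q5},{q3,q5},{q4,q5},{q3,q4,q5}} {{q2,q3}}
  U356: {{q5},{q1,q5},{q2,q5},{q3,q5},{q4,q5},{q3,q4,q5}}
  U456: {{q5},{q1,q5},{q2,q5},{q3,q5},{q4,q5},{q3,q4,q5}}
  U1234: {{q1,q5}}
  U1235: {{q1,q5}}
  U1236: {{q1,q5}}
  U1245: {{q1,q5}}
  U1246: {{q1,q4},{q1,q2,q4}} {{q1,q5}}
  U1256: {{q1,q5}}
  U1345: {{q1,q5}}
  U1346: {{q1,q5}}
  U1356: {{q1,q5}}
  U1456: {{q1,q5}}
  U2345: {{q1,q5}} {{q3,q5},{q4,q5},{q3,q4,q5}}
  U2346: {{q1,q5}} {{q2,q3}} {{q3,q5},{q4,q5},{q3,q4,q5}}
  U2356: {{q1,q5}} {{q3,q5},{q4,q5},{q3,q4,q5}}
  U2456: {{q1,q5}} {{q3,q5},{q4,q5},{q3,q4,q5}}
  U3456: {{q5},{q1,q5},{q2,q5},{q3,q5},{q4,q5},{q3,q4,q5}}
  U12345: {{q1,q5}}
  U12346: {{q1,q5}}
  U12356: {{q1,q5}}
  U12456: {{q1,q5}}
  U13456: {{q1,q5}}
  U23456: {{q1,q5}} {{q3,q5},{q4,q5},{q3,q4,q5}}
  U123456: {{q1,q5}}
C dims 6,24,32,21; δ0: rk 5, SNF 1^5; δ1: rk 17, SNF 1^17; δ2: rk 15, SNF 1^15
degree 0: 6−5−0 = 1 → Ȟ^0 ≅ Z
degree 1: 24−17−5 = 2 → Ȟ^1 ≅ Z^2
degree 2: 32−15−17 = 0 → Ȟ^2 ≅ 0


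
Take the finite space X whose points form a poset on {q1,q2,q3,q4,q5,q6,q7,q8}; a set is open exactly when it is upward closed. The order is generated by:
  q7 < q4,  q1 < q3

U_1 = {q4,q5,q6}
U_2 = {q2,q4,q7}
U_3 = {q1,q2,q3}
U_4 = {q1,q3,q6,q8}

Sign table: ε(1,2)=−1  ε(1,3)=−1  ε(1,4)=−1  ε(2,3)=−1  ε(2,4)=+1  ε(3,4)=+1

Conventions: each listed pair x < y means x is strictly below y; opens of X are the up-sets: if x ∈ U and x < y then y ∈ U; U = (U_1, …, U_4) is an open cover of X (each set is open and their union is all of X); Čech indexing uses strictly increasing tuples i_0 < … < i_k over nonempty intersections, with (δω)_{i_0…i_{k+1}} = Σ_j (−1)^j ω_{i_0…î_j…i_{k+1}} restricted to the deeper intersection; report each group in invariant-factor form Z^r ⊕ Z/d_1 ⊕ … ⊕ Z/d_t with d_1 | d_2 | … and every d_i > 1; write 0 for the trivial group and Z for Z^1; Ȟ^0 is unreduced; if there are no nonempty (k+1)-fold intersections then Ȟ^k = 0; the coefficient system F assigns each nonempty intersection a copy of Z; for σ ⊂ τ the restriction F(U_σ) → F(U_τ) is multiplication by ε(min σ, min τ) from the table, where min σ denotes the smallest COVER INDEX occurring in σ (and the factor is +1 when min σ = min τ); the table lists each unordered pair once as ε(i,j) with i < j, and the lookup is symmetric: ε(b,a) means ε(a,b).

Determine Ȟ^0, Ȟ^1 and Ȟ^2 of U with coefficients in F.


cover nerve:
  U12={q4} U14={q6} U23={q2} U34={q1,q3}
C dims 4,4; δ0: rk 4, SNF 1^3·2
Ȟ^0: (4−4)−0=0 ⇒ 0
Ȟ^1: (4−0)−4=0 plus torsion [2] ⇒ Z/2
Ȟ^2: (0−0)−0=0 ⇒ 0

Ȟ^0 ≅ 0,  Ȟ^1 ≅ Z/2,  Ȟ^2 ≅ 0


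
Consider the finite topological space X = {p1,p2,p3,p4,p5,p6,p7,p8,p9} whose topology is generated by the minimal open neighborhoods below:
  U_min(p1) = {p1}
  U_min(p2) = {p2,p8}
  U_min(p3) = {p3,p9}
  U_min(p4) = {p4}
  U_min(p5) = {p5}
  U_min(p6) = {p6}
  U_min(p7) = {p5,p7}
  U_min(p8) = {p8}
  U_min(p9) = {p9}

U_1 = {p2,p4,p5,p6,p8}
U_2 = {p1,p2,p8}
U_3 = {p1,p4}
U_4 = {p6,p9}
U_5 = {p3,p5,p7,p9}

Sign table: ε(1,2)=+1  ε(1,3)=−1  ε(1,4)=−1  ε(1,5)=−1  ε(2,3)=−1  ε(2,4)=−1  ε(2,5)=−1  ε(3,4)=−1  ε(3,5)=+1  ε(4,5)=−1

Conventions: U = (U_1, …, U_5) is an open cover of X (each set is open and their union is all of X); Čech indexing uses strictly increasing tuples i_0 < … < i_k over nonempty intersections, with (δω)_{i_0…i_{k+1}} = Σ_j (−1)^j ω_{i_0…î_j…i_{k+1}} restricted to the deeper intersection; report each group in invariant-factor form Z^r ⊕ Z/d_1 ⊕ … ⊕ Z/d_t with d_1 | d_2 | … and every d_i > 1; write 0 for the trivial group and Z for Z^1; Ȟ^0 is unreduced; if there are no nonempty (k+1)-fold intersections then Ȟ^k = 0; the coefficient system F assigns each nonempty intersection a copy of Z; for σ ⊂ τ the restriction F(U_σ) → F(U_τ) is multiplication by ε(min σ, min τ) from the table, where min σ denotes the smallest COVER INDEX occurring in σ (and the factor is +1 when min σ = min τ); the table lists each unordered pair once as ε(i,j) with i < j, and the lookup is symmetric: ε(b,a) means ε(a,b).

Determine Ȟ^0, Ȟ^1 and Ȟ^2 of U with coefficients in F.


Ȟ^0 = 0, Ȟ^1 = Z ⊕ Z/2, Ȟ^2 = 0

nonempty overlaps:
  U12={p2,p8} U13={p4} U14={p6} U15={p5} U23={p1} U45={p9}
C dims 5,6; δ0: rk 5, SNF 1^4·2
degree 0: 5−5−0 = 0 → Ȟ^0 ≅ 0
degree 1: 6−0−5 = 1 plus torsion [2] → Ȟ^1 ≅ Z ⊕ Z/2
degree 2: 0−0−0 = 0 → Ȟ^2 ≅ 0


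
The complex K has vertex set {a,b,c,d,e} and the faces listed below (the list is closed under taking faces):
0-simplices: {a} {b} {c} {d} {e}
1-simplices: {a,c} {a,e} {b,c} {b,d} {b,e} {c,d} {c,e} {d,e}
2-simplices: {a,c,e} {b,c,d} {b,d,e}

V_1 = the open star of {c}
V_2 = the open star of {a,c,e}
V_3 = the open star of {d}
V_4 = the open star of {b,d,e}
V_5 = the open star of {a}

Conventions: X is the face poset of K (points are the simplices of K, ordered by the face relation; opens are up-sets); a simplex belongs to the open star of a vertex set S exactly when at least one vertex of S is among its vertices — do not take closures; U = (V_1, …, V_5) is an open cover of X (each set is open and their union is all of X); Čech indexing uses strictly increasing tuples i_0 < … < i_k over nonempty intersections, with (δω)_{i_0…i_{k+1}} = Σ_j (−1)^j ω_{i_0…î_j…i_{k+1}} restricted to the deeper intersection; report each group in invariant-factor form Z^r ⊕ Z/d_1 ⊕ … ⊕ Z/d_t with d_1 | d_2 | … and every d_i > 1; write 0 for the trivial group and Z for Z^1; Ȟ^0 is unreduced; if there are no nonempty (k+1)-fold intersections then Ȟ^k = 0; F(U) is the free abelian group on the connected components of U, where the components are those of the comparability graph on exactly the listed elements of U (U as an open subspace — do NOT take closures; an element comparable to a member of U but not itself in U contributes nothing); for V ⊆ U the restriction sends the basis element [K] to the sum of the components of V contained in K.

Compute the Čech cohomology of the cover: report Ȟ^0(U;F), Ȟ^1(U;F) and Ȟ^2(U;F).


Ȟ^0 ≅ Z, Ȟ^1 ≅ Z, Ȟ^2 ≅ 0

nerve simplices:
  V1={{c},{a,c},{b,c},{c,d},{c,e},{a,c,e},{b,c,d}} V2={{a},{c},{e},{a,c},{a,e},{b,c},{b,e},{c,d},{c,e},{d,e},{a,c,e},{b,c,d},{b,d,e}} V3={{d},{b,d},{c,d},{d,e},{b,c,d},{b,d,e}} V4={{b},{d},{e},{a,e},{b,c},{b,d},{b,e},{c,d},{c,e},{d,e},{a,c,e},{b,c,d},{b,d,e}} V5={{a},{a,c},{a,e},{a,c,e}}
  V12={{c},{a,c},{b,c},{c,d},{c,e},{a,c,e},{b,c,d}} V13={{c,d},{b,c,d}} V14={{b,c},{c,d},{c,e},{a,c,e},{b,c,d}} V15={{a,c},{a,c,e}} V23={{c,d},{d,e},{b,c,d},{b,d,e}} V24={{e},{a,e},{b,c},{b,e},{c,d},{c,e},{d,e},{a,c,e},{b,c,d},{b,d,e}} V25={{a},{a,c},{a,e},{a,c,e}} V34={{d},{b,d},{c,d},{d,e},{b,c,d},{b,d,e}} V45={{a,e},{a,c,e}}
  V123={{c,d},{b,c,d}} V124={{b,c},{c,d},{c,e},{a,c,e},{b,c,d}} V125={{a,c},{a,c,e}} V134={{c,d},{b,c,d}} V145={{a,c,e}} V234={{c,d},{d,e},{b,c,d},{b,d,e}} V245={{a,e},{a,c,e}}
  V1234={{c,d},{b,c,d}} V1245={{a,c,e}}
components per intersection:
  V1: {{c},{a,c},{b,c},{c,d},{c,e},{a,c,e},{b,c,d}}
  V2: {{a},{c},{e},{a,c},{a,e},{b,c},{b,e},{c,d},{c,e},{d,e},{a,c,e},{b,c,d},{b,d,e}}
  V3: {{d},{b,d},{c,d},{d,e},{b,c,d},{b,d,e}}
  V4: {{b},{d},{e},{a,e},{b,c},{b,d},{b,e},{c,d},{c,e},{d,e},{a,c,e},{b,c,d},{b,d,e}}
  V5: {{a},{a,c},{a,e},{a,c,e}}
  V12: {{c},{a,c},{b,c},{c,d},{c,e},{a,c,e},{b,c,d}}
  V13: {{c,d},{b,c,d}}
  V14: {{b,c},{c,d},{b,c,d}} {{c,e},{a,c,e}}
  V15: {{a,c},{a,c,e}}
  V23: {{c,d},{b,c,d}} {{d,e},{b,d,e}}
  V24: {{e},{a,e},{b,e},{c,e},{d,e},{a,c,e},{b,d,e}} {{b,c},{c,d},{b,c,d}}
  V25: {{a},{a,c},{a,e},{a,c,e}}
  V34: {{d},{b,d},{c,d},{d,e},{b,c,d},{b,d,e}}
  V45: {{a,e},{a,c,e}}
  V123: {{c,d},{b,c,d}}
  V124: {{b,c},{c,d},{b,c,d}} {{c,e},{a,c,e}}
  V125: {{a,c},{a,c,e}}
  V134: {{c,d},{b,c,d}}
  V145: {{a,c,e}}
  V234: {{c,d},{b,c,d}} {{d,e},{b,d,e}}
  V245: {{a,e},{a,c,e}}
  V1234: {{c,d},{b,c,d}}
  V1245: {{a,c,e}}
C dims 5,12,9,2; δ0: rk 4, SNF 1^4; δ1: rk 7, SNF 1^7; δ2: rk 2, SNF 1^2
degree 0: 5−4−0 = 1 → Ȟ^0 ≅ Z
degree 1: 12−7−4 = 1 → Ȟ^1 ≅ Z
degree 2: 9−2−7 = 0 → Ȟ^2 ≅ 0
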